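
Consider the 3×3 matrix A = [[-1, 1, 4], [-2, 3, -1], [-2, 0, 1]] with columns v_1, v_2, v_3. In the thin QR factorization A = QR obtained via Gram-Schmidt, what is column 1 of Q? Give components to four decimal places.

v_1 = (-1, -2, -2); ‖v_1‖ = 3.0000, so q_1 = (-0.3333, -0.6667, -0.6667).

q_1 = (-0.3333, -0.6667, -0.6667)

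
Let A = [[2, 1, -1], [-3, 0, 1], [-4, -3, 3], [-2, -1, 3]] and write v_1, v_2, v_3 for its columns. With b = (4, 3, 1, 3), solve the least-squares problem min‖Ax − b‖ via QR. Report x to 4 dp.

x = (-0.0769, 2.0513, 1.7949)

q_1 = v_1/‖v_1‖ = (2, -3, -4, -2)/5.7446 = (0.3482, -0.5222, -0.6963, -0.3482).
r_{12} = q_1·v_2 = 2.7852.
u_2 = v_2 − 2.7852·q_1 = (0.0303, 1.4545, -1.0606, -0.0303).
‖u_2‖ = 1.8007, so q_2 = (0.0168, 0.8078, -0.5890, -0.0168).
r_{13} = q_1·v_3 = -4.0038; r_{23} = q_2·v_3 = -1.0266.
u_3 = v_3 + 4.0038·q_1 + 1.0266·q_2 = (0.4112, -0.2617, -0.3925, 1.5888).
‖u_3‖ = 1.7076, so q_3 = (0.2408, -0.1532, -0.2299, 0.9304).
Qᵀb = (-1.9149, 1.8512, 3.0649).
Back-substitute: x_3 = 3.0649/1.7076 = 1.7949.
x_2 = (1.8512 + 1.0266·1.7949)/1.8007 = 2.0513.
x_1 = (-1.9149 − 2.7852·2.0513 + 4.0038·1.7949)/5.7446 = -0.0769.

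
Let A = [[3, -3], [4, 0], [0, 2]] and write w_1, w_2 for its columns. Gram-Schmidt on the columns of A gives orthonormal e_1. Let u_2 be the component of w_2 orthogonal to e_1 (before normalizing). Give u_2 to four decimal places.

u_2 = (-1.9200, 1.4400, 2.0000)

e_1 = w_1/‖w_1‖ = (3, 4, 0)/5.0000 = (0.6000, 0.8000, 0.0000).
r_{12} = e_1·w_2 = -1.8000.
u_2 = w_2 + 1.8000·e_1 = (-1.9200, 1.4400, 2.0000).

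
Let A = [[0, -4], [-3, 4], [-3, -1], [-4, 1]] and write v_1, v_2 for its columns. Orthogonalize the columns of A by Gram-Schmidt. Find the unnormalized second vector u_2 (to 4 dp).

u_2 = (-4.0000, 2.8529, -2.1471, -0.5294)

v_1 = (0, -3, -3, -4); ‖v_1‖ = 5.8310, so q_1 = (0.0000, -0.5145, -0.5145, -0.6860).
q_1·v_2 = 0.0000·(-4) + (-0.5145)·4 + (-0.5145)·(-1) + (-0.6860)·1 = -2.2295.
u_2 = v_2 + 2.2295·q_1 = (-4.0000, 2.8529, -2.1471, -0.5294).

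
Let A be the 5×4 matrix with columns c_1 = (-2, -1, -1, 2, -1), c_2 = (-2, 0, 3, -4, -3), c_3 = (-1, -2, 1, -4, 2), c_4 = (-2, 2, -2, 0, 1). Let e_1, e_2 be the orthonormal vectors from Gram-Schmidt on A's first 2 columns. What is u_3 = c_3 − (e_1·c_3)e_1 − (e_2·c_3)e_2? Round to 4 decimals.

c_1 = (-2, -1, -1, 2, -1); ‖c_1‖ = 3.3166, so e_1 = (-0.6030, -0.3015, -0.3015, 0.6030, -0.3015).
e_1·c_2 = (-0.6030)·(-2) + (-0.3015)·0 + (-0.3015)·3 + 0.6030·(-4) + (-0.3015)·(-3) = -1.2060.
u_2 = c_2 + 1.2060·e_1 = (-2.7273, -0.3636, 2.6364, -3.2727, -3.3636).
‖u_2‖ = 6.0453, so e_2 = (-0.4511, -0.0602, 0.4361, -0.5414, -0.5564).
e_1·c_3 = (-0.6030)·(-1) + (-0.3015)·(-2) + (-0.3015)·1 + 0.6030·(-4) + (-0.3015)·2 = -2.1106; e_2·c_3 = (-0.4511)·(-1) + (-0.0602)·(-2) + 0.4361·1 + (-0.5414)·(-4) + (-0.5564)·2 = 2.0602.
u_3 = c_3 + 2.1106·e_1 − 2.0602·e_2 = (-1.3433, -2.5124, -0.5348, -1.6119, 2.5100).

u_3 = (-1.3433, -2.5124, -0.5348, -1.6119, 2.5100)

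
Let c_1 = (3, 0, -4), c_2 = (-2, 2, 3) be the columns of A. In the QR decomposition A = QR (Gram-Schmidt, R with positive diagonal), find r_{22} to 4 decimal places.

c_1 = (3, 0, -4); ‖c_1‖ = 5.0000, so e_1 = (0.6000, 0.0000, -0.8000).
e_1·c_2 = 0.6000·(-2) + 0.0000·2 + (-0.8000)·3 = -3.6000.
u_2 = c_2 + 3.6000·e_1 = (0.1600, 2.0000, 0.1200).
r_{22} = ‖u_2‖ = 2.0100.

r_{22} = 2.0100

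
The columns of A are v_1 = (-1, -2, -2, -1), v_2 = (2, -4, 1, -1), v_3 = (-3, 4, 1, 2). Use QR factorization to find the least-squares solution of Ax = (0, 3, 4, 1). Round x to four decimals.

v_1 = (-1, -2, -2, -1); ‖v_1‖ = 3.1623, so q_1 = (-0.3162, -0.6325, -0.6325, -0.3162).
q_1·v_2 = (-0.3162)·2 + (-0.6325)·(-4) + (-0.6325)·1 + (-0.3162)·(-1) = 1.5811.
u_2 = v_2 − 1.5811·q_1 = (2.5000, -3.0000, 2.0000, -0.5000).
‖u_2‖ = 4.4159, so q_2 = (0.5661, -0.6794, 0.4529, -0.1132).
q_1·v_3 = (-0.3162)·(-3) + (-0.6325)·4 + (-0.6325)·1 + (-0.3162)·2 = -2.8460; q_2·v_3 = 0.5661·(-3) + (-0.6794)·4 + 0.4529·1 + (-0.1132)·2 = -4.1894.
u_3 = v_3 + 2.8460·q_1 + 4.1894·q_2 = (-1.5282, -0.6462, 1.0974, 0.6256).
‖u_3‖ = 2.0854, so q_3 = (-0.7328, -0.3099, 0.5263, 0.3000).
Qᵀb = (-4.7434, -0.3397, 1.4755).
Back-substitute: x_3 = 1.4755/2.0854 = 0.7075.
x_2 = (-0.3397 + 4.1894·0.7075)/4.4159 = 0.5943.
x_1 = (-4.7434 − 1.5811·0.5943 + 2.8460·0.7075)/3.1623 = -1.1604.

x = (-1.1604, 0.5943, 0.7075)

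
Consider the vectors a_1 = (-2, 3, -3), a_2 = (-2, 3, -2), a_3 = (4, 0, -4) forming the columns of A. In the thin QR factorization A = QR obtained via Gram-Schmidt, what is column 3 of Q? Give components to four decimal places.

e_1 = a_1/‖a_1‖ = (-2, 3, -3)/4.6904 = (-0.4264, 0.6396, -0.6396).
r_{12} = e_1·a_2 = 4.0508.
u_2 = a_2 − 4.0508·e_1 = (-0.2727, 0.4091, 0.5909).
‖u_2‖ = 0.7687, so e_2 = (-0.3548, 0.5322, 0.7687).
r_{13} = e_1·a_3 = 0.8528; r_{23} = e_2·a_3 = -4.4940.
u_3 = a_3 − 0.8528·e_1 + 4.4940·e_2 = (2.7692, 1.8462, 0.0000).
‖u_3‖ = 3.3282, so e_3 = (0.8321, 0.5547, 0.0000).

e_3 = (0.8321, 0.5547, 0.0000)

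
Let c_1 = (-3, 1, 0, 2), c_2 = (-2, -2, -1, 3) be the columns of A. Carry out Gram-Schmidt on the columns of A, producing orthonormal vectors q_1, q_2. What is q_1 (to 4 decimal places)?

c_1 = (-3, 1, 0, 2); ‖c_1‖ = 3.7417, so q_1 = (-0.8018, 0.2673, 0.0000, 0.5345).

q_1 = (-0.8018, 0.2673, 0.0000, 0.5345)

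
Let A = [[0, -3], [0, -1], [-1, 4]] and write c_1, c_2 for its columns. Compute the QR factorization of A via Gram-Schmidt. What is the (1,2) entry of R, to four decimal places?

c_1 = (0, 0, -1); ‖c_1‖ = 1.0000, so e_1 = (0.0000, 0.0000, -1.0000).
r_{12} = e_1·c_2 = -4.0000.

r_{12} = -4.0000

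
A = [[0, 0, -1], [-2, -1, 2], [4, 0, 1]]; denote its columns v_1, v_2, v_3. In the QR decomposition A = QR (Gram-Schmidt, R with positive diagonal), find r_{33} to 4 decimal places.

v_1 = (0, -2, 4); ‖v_1‖ = 4.4721, so q_1 = (0.0000, -0.4472, 0.8944).
q_1·v_2 = 0.0000·0 + (-0.4472)·(-1) + 0.8944·0 = 0.4472.
u_2 = v_2 − 0.4472·q_1 = (0.0000, -0.8000, -0.4000).
‖u_2‖ = 0.8944, so q_2 = (0.0000, -0.8944, -0.4472).
q_1·v_3 = 0.0000·(-1) + (-0.4472)·2 + 0.8944·1 = 0.0000; q_2·v_3 = 0.0000·(-1) + (-0.8944)·2 + (-0.4472)·1 = -2.2361.
u_3 = v_3 + 0.0000·q_1 + 2.2361·q_2 = (-1.0000, 0.0000, 0.0000).
r_{33} = ‖u_3‖ = 1.0000.

r_{33} = 1.0000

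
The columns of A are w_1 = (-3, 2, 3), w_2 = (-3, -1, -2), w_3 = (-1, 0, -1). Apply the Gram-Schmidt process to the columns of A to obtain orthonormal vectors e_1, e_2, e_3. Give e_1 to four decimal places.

w_1 = (-3, 2, 3); ‖w_1‖ = 4.6904, so e_1 = (-0.6396, 0.4264, 0.6396).

e_1 = (-0.6396, 0.4264, 0.6396)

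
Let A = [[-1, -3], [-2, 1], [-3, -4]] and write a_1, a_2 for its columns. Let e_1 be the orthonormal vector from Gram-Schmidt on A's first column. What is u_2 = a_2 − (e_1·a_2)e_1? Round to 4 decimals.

u_2 = (-2.0714, 2.8571, -1.2143)

a_1 = (-1, -2, -3); ‖a_1‖ = 3.7417, so e_1 = (-0.2673, -0.5345, -0.8018).
e_1·a_2 = (-0.2673)·(-3) + (-0.5345)·1 + (-0.8018)·(-4) = 3.4744.
u_2 = a_2 − 3.4744·e_1 = (-2.0714, 2.8571, -1.2143).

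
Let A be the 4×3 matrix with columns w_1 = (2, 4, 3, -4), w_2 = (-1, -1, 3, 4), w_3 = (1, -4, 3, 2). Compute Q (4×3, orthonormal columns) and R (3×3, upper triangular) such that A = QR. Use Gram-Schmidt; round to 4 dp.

Q = [[0.2981, -0.0876, 0.4853], [0.5963, 0.0323, -0.7653], [0.4472, 0.8020, 0.3017], [-0.5963, 0.5900, -0.2963]], R = [[6.7082, -1.9379, -1.9379], [0.0000, 4.8212, 3.3693], [0.0000, 0.0000, 3.8590]]

q_1 = w_1/‖w_1‖ = (2, 4, 3, -4)/6.7082 = (0.2981, 0.5963, 0.4472, -0.5963).
r_{12} = q_1·w_2 = -1.9379.
u_2 = w_2 + 1.9379·q_1 = (-0.4222, 0.1556, 3.8667, 2.8444).
‖u_2‖ = 4.8212, so q_2 = (-0.0876, 0.0323, 0.8020, 0.5900).
r_{13} = q_1·w_3 = -1.9379; r_{23} = q_2·w_3 = 3.3693.
u_3 = w_3 + 1.9379·q_1 − 3.3693·q_2 = (1.8728, -2.9532, 1.1644, -1.1434).
‖u_3‖ = 3.8590, so q_3 = (0.4853, -0.7653, 0.3017, -0.2963).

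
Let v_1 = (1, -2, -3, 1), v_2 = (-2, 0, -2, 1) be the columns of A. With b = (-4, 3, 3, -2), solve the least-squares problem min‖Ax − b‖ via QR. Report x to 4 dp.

e_1 = v_1/‖v_1‖ = (1, -2, -3, 1)/3.8730 = (0.2582, -0.5164, -0.7746, 0.2582).
r_{12} = e_1·v_2 = 1.2910.
u_2 = v_2 − 1.2910·e_1 = (-2.3333, 0.6667, -1.0000, 0.6667).
‖u_2‖ = 2.7080, so e_2 = (-0.8616, 0.2462, -0.3693, 0.2462).
Qᵀb = (-5.4222, 2.5849).
Back-substitute: x_2 = 2.5849/2.7080 = 0.9545.
x_1 = (-5.4222 − 1.2910·0.9545)/3.8730 = -1.7182.

x = (-1.7182, 0.9545)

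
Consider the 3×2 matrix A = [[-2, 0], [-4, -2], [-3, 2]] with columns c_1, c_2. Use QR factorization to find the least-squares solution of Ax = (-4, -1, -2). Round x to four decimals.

x = (0.6491, -0.4123)

q_1 = c_1/‖c_1‖ = (-2, -4, -3)/5.3852 = (-0.3714, -0.7428, -0.5571).
r_{12} = q_1·c_2 = 0.3714.
u_2 = c_2 − 0.3714·q_1 = (0.1379, -1.7241, 2.2069).
‖u_2‖ = 2.8039, so q_2 = (0.0492, -0.6149, 0.7871).
Qᵀb = (3.3425, -1.1560).
Back-substitute: x_2 = -1.1560/2.8039 = -0.4123.
x_1 = (3.3425 − 0.3714·(-0.4123))/5.3852 = 0.6491.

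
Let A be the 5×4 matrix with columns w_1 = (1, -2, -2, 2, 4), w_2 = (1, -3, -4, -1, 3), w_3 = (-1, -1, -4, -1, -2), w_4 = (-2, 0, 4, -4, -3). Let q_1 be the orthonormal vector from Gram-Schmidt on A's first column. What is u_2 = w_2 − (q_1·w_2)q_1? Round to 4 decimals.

u_2 = (0.1379, -1.2759, -2.2759, -2.7241, -0.4483)

w_1 = (1, -2, -2, 2, 4); ‖w_1‖ = 5.3852, so q_1 = (0.1857, -0.3714, -0.3714, 0.3714, 0.7428).
q_1·w_2 = 0.1857·1 + (-0.3714)·(-3) + (-0.3714)·(-4) + 0.3714·(-1) + 0.7428·3 = 4.6424.
u_2 = w_2 − 4.6424·q_1 = (0.1379, -1.2759, -2.2759, -2.7241, -0.4483).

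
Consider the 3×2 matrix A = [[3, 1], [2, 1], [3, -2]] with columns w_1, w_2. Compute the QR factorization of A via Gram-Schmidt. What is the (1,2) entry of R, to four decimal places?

r_{12} = -0.2132

w_1 = (3, 2, 3); ‖w_1‖ = 4.6904, so e_1 = (0.6396, 0.4264, 0.6396).
r_{12} = e_1·w_2 = -0.2132.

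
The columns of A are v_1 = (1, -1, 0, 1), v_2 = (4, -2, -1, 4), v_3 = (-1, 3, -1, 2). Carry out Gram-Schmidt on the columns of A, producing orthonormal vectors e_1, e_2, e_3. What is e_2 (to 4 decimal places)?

e_2 = (0.3482, 0.6963, -0.5222, 0.3482)

v_1 = (1, -1, 0, 1); ‖v_1‖ = 1.7321, so e_1 = (0.5774, -0.5774, 0.0000, 0.5774).
e_1·v_2 = 0.5774·4 + (-0.5774)·(-2) + 0.0000·(-1) + 0.5774·4 = 5.7735.
u_2 = v_2 − 5.7735·e_1 = (0.6667, 1.3333, -1.0000, 0.6667).
‖u_2‖ = 1.9149, so e_2 = (0.3482, 0.6963, -0.5222, 0.3482).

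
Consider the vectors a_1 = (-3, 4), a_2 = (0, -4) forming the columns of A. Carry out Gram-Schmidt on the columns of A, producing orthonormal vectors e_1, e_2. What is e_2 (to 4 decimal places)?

a_1 = (-3, 4); ‖a_1‖ = 5.0000, so e_1 = (-0.6000, 0.8000).
e_1·a_2 = (-0.6000)·0 + 0.8000·(-4) = -3.2000.
u_2 = a_2 + 3.2000·e_1 = (-1.9200, -1.4400).
‖u_2‖ = 2.4000, so e_2 = (-0.8000, -0.6000).

e_2 = (-0.8000, -0.6000)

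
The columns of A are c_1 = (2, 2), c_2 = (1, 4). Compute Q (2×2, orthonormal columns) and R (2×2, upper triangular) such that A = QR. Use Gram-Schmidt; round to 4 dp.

Q = [[0.7071, -0.7071], [0.7071, 0.7071]], R = [[2.8284, 3.5355], [0.0000, 2.1213]]

c_1 = (2, 2); ‖c_1‖ = 2.8284, so e_1 = (0.7071, 0.7071).
e_1·c_2 = 0.7071·1 + 0.7071·4 = 3.5355.
u_2 = c_2 − 3.5355·e_1 = (-1.5000, 1.5000).
‖u_2‖ = 2.1213, so e_2 = (-0.7071, 0.7071).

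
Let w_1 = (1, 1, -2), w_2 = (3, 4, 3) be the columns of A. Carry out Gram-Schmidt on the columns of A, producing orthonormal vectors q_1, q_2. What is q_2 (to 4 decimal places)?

q_2 = (0.4871, 0.6590, 0.5731)

q_1 = w_1/‖w_1‖ = (1, 1, -2)/2.4495 = (0.4082, 0.4082, -0.8165).
r_{12} = q_1·w_2 = 0.4082.
u_2 = w_2 − 0.4082·q_1 = (2.8333, 3.8333, 3.3333).
‖u_2‖ = 5.8166, so q_2 = (0.4871, 0.6590, 0.5731).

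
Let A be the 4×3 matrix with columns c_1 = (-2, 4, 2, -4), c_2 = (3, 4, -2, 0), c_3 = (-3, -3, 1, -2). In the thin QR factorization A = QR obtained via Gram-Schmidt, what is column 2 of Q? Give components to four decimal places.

q_2 = (0.6225, 0.6414, -0.4339, 0.1132)

q_1 = c_1/‖c_1‖ = (-2, 4, 2, -4)/6.3246 = (-0.3162, 0.6325, 0.3162, -0.6325).
r_{12} = q_1·c_2 = 0.9487.
u_2 = c_2 − 0.9487·q_1 = (3.3000, 3.4000, -2.3000, 0.6000).
‖u_2‖ = 5.3009, so q_2 = (0.6225, 0.6414, -0.4339, 0.1132).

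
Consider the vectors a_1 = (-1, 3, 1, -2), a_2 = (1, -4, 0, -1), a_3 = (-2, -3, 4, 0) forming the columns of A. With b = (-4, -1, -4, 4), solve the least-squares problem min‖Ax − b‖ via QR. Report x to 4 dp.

a_1 = (-1, 3, 1, -2); ‖a_1‖ = 3.8730, so e_1 = (-0.2582, 0.7746, 0.2582, -0.5164).
e_1·a_2 = (-0.2582)·1 + 0.7746·(-4) + 0.2582·0 + (-0.5164)·(-1) = -2.8402.
u_2 = a_2 + 2.8402·e_1 = (0.2667, -1.8000, 0.7333, -2.4667).
‖u_2‖ = 3.1517, so e_2 = (0.0846, -0.5711, 0.2327, -0.7826).
e_1·a_3 = (-0.2582)·(-2) + 0.7746·(-3) + 0.2582·4 + (-0.5164)·0 = -0.7746; e_2·a_3 = 0.0846·(-2) + (-0.5711)·(-3) + 0.2327·4 + (-0.7826)·0 = 2.4748.
u_3 = a_3 + 0.7746·e_1 − 2.4748·e_2 = (-2.4094, -0.9866, 3.6242, 1.5369).
‖u_3‖ = 4.7197, so e_3 = (-0.5105, -0.2090, 0.7679, 0.3256).
Qᵀb = (-2.8402, -3.8286, 0.4821).
Back-substitute: x_3 = 0.4821/4.7197 = 0.1021.
x_2 = (-3.8286 − 2.4748·0.1021)/3.1517 = -1.2950.
x_1 = (-2.8402 + 2.8402·(-1.2950) + 0.7746·0.1021)/3.8730 = -1.6625.

x = (-1.6625, -1.2950, 0.1021)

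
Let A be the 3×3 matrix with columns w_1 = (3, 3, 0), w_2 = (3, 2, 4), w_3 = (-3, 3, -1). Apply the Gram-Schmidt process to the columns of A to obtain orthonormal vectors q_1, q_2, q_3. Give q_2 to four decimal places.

q_1 = w_1/‖w_1‖ = (3, 3, 0)/4.2426 = (0.7071, 0.7071, 0.0000).
r_{12} = q_1·w_2 = 3.5355.
u_2 = w_2 − 3.5355·q_1 = (0.5000, -0.5000, 4.0000).
‖u_2‖ = 4.0620, so q_2 = (0.1231, -0.1231, 0.9847).

q_2 = (0.1231, -0.1231, 0.9847)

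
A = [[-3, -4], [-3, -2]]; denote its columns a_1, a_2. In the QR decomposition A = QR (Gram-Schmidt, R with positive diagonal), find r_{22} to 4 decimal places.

a_1 = (-3, -3); ‖a_1‖ = 4.2426, so e_1 = (-0.7071, -0.7071).
e_1·a_2 = (-0.7071)·(-4) + (-0.7071)·(-2) = 4.2426.
u_2 = a_2 − 4.2426·e_1 = (-1.0000, 1.0000).
r_{22} = ‖u_2‖ = 1.4142.

r_{22} = 1.4142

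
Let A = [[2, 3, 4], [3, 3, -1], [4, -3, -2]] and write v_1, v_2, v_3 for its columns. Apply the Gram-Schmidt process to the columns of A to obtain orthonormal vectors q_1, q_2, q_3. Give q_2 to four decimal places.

v_1 = (2, 3, 4); ‖v_1‖ = 5.3852, so q_1 = (0.3714, 0.5571, 0.7428).
q_1·v_2 = 0.3714·3 + 0.5571·3 + 0.7428·(-3) = 0.5571.
u_2 = v_2 − 0.5571·q_1 = (2.7931, 2.6897, -3.4138).
‖u_2‖ = 5.1662, so q_2 = (0.5406, 0.5206, -0.6608).

q_2 = (0.5406, 0.5206, -0.6608)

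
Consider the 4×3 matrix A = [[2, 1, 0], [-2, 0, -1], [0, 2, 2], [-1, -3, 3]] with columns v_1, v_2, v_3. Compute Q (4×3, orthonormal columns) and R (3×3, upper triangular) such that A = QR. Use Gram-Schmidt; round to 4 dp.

v_1 = (2, -2, 0, -1); ‖v_1‖ = 3.0000, so q_1 = (0.6667, -0.6667, 0.0000, -0.3333).
q_1·v_2 = 0.6667·1 + (-0.6667)·0 + 0.0000·2 + (-0.3333)·(-3) = 1.6667.
u_2 = v_2 − 1.6667·q_1 = (-0.1111, 1.1111, 2.0000, -2.4444).
‖u_2‖ = 3.3500, so q_2 = (-0.0332, 0.3317, 0.5970, -0.7297).
q_1·v_3 = 0.6667·0 + (-0.6667)·(-1) + 0.0000·2 + (-0.3333)·3 = -0.3333; q_2·v_3 = (-0.0332)·0 + 0.3317·(-1) + 0.5970·2 + (-0.7297)·3 = -1.3267.
u_3 = v_3 + 0.3333·q_1 + 1.3267·q_2 = (0.1782, -0.7822, 2.7921, 1.9208).
‖u_3‖ = 3.4826, so q_3 = (0.0512, -0.2246, 0.8017, 0.5515).

Q = [[0.6667, -0.0332, 0.0512], [-0.6667, 0.3317, -0.2246], [0.0000, 0.5970, 0.8017], [-0.3333, -0.7297, 0.5515]], R = [[3.0000, 1.6667, -0.3333], [0.0000, 3.3500, -1.3267], [0.0000, 0.0000, 3.4826]]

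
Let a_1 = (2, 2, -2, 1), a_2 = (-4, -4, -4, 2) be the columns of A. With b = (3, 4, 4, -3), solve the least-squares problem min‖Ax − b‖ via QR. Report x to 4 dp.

a_1 = (2, 2, -2, 1); ‖a_1‖ = 3.6056, so e_1 = (0.5547, 0.5547, -0.5547, 0.2774).
e_1·a_2 = 0.5547·(-4) + 0.5547·(-4) + (-0.5547)·(-4) + 0.2774·2 = -1.6641.
u_2 = a_2 + 1.6641·e_1 = (-3.0769, -3.0769, -4.9231, 2.4615).
‖u_2‖ = 7.0165, so e_2 = (-0.4385, -0.4385, -0.7016, 0.3508).
Qᵀb = (0.8321, -6.9288).
Back-substitute: x_2 = -6.9288/7.0165 = -0.9875.
x_1 = (0.8321 + 1.6641·(-0.9875))/3.6056 = -0.2250.

x = (-0.2250, -0.9875)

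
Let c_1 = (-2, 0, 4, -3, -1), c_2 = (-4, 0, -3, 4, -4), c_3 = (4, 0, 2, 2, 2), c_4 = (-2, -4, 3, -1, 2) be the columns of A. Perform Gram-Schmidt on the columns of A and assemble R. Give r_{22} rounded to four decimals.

c_1 = (-2, 0, 4, -3, -1); ‖c_1‖ = 5.4772, so q_1 = (-0.3651, 0.0000, 0.7303, -0.5477, -0.1826).
q_1·c_2 = (-0.3651)·(-4) + 0.0000·0 + 0.7303·(-3) + (-0.5477)·4 + (-0.1826)·(-4) = -2.1909.
u_2 = c_2 + 2.1909·q_1 = (-4.8000, 0.0000, -1.4000, 2.8000, -4.4000).
r_{22} = ‖u_2‖ = 7.2250.

r_{22} = 7.2250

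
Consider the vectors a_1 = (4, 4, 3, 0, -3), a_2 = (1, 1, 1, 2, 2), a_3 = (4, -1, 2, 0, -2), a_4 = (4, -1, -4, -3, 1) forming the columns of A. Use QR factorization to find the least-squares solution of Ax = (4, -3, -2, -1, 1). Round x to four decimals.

a_1 = (4, 4, 3, 0, -3); ‖a_1‖ = 7.0711, so q_1 = (0.5657, 0.5657, 0.4243, 0.0000, -0.4243).
q_1·a_2 = 0.5657·1 + 0.5657·1 + 0.4243·1 + 0.0000·2 + (-0.4243)·2 = 0.7071.
u_2 = a_2 − 0.7071·q_1 = (0.6000, 0.6000, 0.7000, 2.0000, 2.3000).
‖u_2‖ = 3.2404, so q_2 = (0.1852, 0.1852, 0.2160, 0.6172, 0.7098).
q_1·a_3 = 0.5657·4 + 0.5657·(-1) + 0.4243·2 + 0.0000·0 + (-0.4243)·(-2) = 3.3941; q_2·a_3 = 0.1852·4 + 0.1852·(-1) + 0.2160·2 + 0.6172·0 + 0.7098·(-2) = -0.4320.
u_3 = a_3 − 3.3941·q_1 + 0.4320·q_2 = (2.1600, -2.8400, 0.6533, 0.2667, -0.2533).
‖u_3‖ = 3.6460, so q_3 = (0.5924, -0.7789, 0.1792, 0.0731, -0.0695).
q_1·a_4 = 0.5657·4 + 0.5657·(-1) + 0.4243·(-4) + 0.0000·(-3) + (-0.4243)·1 = -0.4243; q_2·a_4 = 0.1852·4 + 0.1852·(-1) + 0.2160·(-4) + 0.6172·(-3) + 0.7098·1 = -1.4505; q_3·a_4 = 0.5924·4 + (-0.7789)·(-1) + 0.1792·(-4) + 0.0731·(-3) + (-0.0695)·1 = 2.1430.
u_4 = a_4 + 0.4243·q_1 + 1.4505·q_2 − 2.1430·q_3 = (3.2390, 1.1778, -3.8907, -2.2615, 1.9984).
‖u_4‖ = 6.0103, so q_4 = (0.5389, 0.1960, -0.6473, -0.3763, 0.3325).
Qᵀb = (-0.7071, -0.1543, 4.2055, 3.5712).
Back-substitute: x_4 = 3.5712/6.0103 = 0.5942.
x_3 = (4.2055 − 2.1430·0.5942)/3.6460 = 0.8042.
x_2 = (-0.1543 + 0.4320·0.8042 + 1.4505·0.5942)/3.2404 = 0.3256.
x_1 = (-0.7071 − 0.7071·0.3256 − 3.3941·0.8042 + 0.4243·0.5942)/7.0711 = -0.4829.

x = (-0.4829, 0.3256, 0.8042, 0.5942)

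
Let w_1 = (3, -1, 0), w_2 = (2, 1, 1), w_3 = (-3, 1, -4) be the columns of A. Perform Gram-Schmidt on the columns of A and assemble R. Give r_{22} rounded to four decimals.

q_1 = w_1/‖w_1‖ = (3, -1, 0)/3.1623 = (0.9487, -0.3162, 0.0000).
r_{12} = q_1·w_2 = 1.5811.
u_2 = w_2 − 1.5811·q_1 = (0.5000, 1.5000, 1.0000).
r_{22} = ‖u_2‖ = 1.8708.

r_{22} = 1.8708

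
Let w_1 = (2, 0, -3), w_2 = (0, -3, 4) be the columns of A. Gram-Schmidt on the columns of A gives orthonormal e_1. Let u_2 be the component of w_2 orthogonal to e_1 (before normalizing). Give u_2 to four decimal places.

w_1 = (2, 0, -3); ‖w_1‖ = 3.6056, so e_1 = (0.5547, 0.0000, -0.8321).
e_1·w_2 = 0.5547·0 + 0.0000·(-3) + (-0.8321)·4 = -3.3282.
u_2 = w_2 + 3.3282·e_1 = (1.8462, -3.0000, 1.2308).

u_2 = (1.8462, -3.0000, 1.2308)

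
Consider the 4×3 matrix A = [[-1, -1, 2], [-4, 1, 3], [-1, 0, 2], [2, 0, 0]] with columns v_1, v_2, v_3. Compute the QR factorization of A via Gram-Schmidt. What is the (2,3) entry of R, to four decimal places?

r_{23} = -0.9370

e_1 = v_1/‖v_1‖ = (-1, -4, -1, 2)/4.6904 = (-0.2132, -0.8528, -0.2132, 0.4264).
r_{12} = e_1·v_2 = -0.6396.
u_2 = v_2 + 0.6396·e_1 = (-1.1364, 0.4545, -0.1364, 0.2727).
‖u_2‖ = 1.2613, so e_2 = (-0.9009, 0.3604, -0.1081, 0.2162).
r_{23} = e_2·v_3 = -0.9370.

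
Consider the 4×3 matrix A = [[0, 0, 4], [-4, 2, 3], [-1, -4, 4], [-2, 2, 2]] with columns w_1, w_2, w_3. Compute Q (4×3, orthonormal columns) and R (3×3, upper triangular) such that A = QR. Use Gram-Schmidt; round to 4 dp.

q_1 = w_1/‖w_1‖ = (0, -4, -1, -2)/4.5826 = (0.0000, -0.8729, -0.2182, -0.4364).
r_{12} = q_1·w_2 = -1.7457.
u_2 = w_2 + 1.7457·q_1 = (0.0000, 0.4762, -4.3810, 1.2381).
‖u_2‖ = 4.5774, so q_2 = (0.0000, 0.1040, -0.9571, 0.2705).
r_{13} = q_1·w_3 = -4.3644; r_{23} = q_2·w_3 = -2.9753.
u_3 = w_3 + 4.3644·q_1 + 2.9753·q_2 = (4.0000, -0.5000, 0.2000, 0.9000).
‖u_3‖ = 4.1352, so q_3 = (0.9673, -0.1209, 0.0484, 0.2176).

Q = [[0.0000, 0.0000, 0.9673], [-0.8729, 0.1040, -0.1209], [-0.2182, -0.9571, 0.0484], [-0.4364, 0.2705, 0.2176]], R = [[4.5826, -1.7457, -4.3644], [0.0000, 4.5774, -2.9753], [0.0000, 0.0000, 4.1352]]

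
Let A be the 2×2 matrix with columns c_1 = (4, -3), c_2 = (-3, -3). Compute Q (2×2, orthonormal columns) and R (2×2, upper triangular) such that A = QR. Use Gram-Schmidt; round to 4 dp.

q_1 = c_1/‖c_1‖ = (4, -3)/5.0000 = (0.8000, -0.6000).
r_{12} = q_1·c_2 = -0.6000.
u_2 = c_2 + 0.6000·q_1 = (-2.5200, -3.3600).
‖u_2‖ = 4.2000, so q_2 = (-0.6000, -0.8000).

Q = [[0.8000, -0.6000], [-0.6000, -0.8000]], R = [[5.0000, -0.6000], [0.0000, 4.2000]]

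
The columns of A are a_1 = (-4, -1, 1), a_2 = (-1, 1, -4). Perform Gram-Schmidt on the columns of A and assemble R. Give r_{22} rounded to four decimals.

r_{22} = 4.2361

e_1 = a_1/‖a_1‖ = (-4, -1, 1)/4.2426 = (-0.9428, -0.2357, 0.2357).
r_{12} = e_1·a_2 = -0.2357.
u_2 = a_2 + 0.2357·e_1 = (-1.2222, 0.9444, -3.9444).
r_{22} = ‖u_2‖ = 4.2361.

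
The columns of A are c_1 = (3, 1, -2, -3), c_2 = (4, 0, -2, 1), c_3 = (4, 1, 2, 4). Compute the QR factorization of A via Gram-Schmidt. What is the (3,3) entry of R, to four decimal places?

c_1 = (3, 1, -2, -3); ‖c_1‖ = 4.7958, so e_1 = (0.6255, 0.2085, -0.4170, -0.6255).
e_1·c_2 = 0.6255·4 + 0.2085·0 + (-0.4170)·(-2) + (-0.6255)·1 = 2.7107.
u_2 = c_2 − 2.7107·e_1 = (2.3043, -0.5652, -0.8696, 2.6957).
‖u_2‖ = 3.6949, so e_2 = (0.6237, -0.1530, -0.2353, 0.7296).
e_1·c_3 = 0.6255·4 + 0.2085·1 + (-0.4170)·2 + (-0.6255)·4 = -0.6255; e_2·c_3 = 0.6237·4 + (-0.1530)·1 + (-0.2353)·2 + 0.7296·4 = 4.7892.
u_3 = c_3 + 0.6255·e_1 − 4.7892·e_2 = (1.4045, 1.8631, 2.8662, 0.1146).
r_{33} = ‖u_3‖ = 3.6976.

r_{33} = 3.6976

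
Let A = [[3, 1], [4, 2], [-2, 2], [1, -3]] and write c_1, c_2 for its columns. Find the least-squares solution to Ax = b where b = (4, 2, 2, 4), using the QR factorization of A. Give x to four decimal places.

x = (0.6870, -0.1527)

c_1 = (3, 4, -2, 1); ‖c_1‖ = 5.4772, so e_1 = (0.5477, 0.7303, -0.3651, 0.1826).
e_1·c_2 = 0.5477·1 + 0.7303·2 + (-0.3651)·2 + 0.1826·(-3) = 0.7303.
u_2 = c_2 − 0.7303·e_1 = (0.6000, 1.4667, 2.2667, -3.1333).
‖u_2‖ = 4.1793, so e_2 = (0.1436, 0.3509, 0.5424, -0.7497).
Qᵀb = (3.6515, -0.6381).
Back-substitute: x_2 = -0.6381/4.1793 = -0.1527.
x_1 = (3.6515 − 0.7303·(-0.1527))/5.4772 = 0.6870.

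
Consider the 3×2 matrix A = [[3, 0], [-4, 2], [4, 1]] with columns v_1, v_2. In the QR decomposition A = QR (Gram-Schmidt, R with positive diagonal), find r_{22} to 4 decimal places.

v_1 = (3, -4, 4); ‖v_1‖ = 6.4031, so q_1 = (0.4685, -0.6247, 0.6247).
q_1·v_2 = 0.4685·0 + (-0.6247)·2 + 0.6247·1 = -0.6247.
u_2 = v_2 + 0.6247·q_1 = (0.2927, 1.6098, 1.3902).
r_{22} = ‖u_2‖ = 2.1470.

r_{22} = 2.1470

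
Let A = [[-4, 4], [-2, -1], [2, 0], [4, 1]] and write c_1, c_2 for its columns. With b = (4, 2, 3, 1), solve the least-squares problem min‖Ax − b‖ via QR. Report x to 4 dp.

q_1 = c_1/‖c_1‖ = (-4, -2, 2, 4)/6.3246 = (-0.6325, -0.3162, 0.3162, 0.6325).
r_{12} = q_1·c_2 = -1.5811.
u_2 = c_2 + 1.5811·q_1 = (3.0000, -1.5000, 0.5000, 2.0000).
‖u_2‖ = 3.9370, so q_2 = (0.7620, -0.3810, 0.1270, 0.5080).
Qᵀb = (-1.5811, 3.1750).
Back-substitute: x_2 = 3.1750/3.9370 = 0.8065.
x_1 = (-1.5811 + 1.5811·0.8065)/6.3246 = -0.0484.

x = (-0.0484, 0.8065)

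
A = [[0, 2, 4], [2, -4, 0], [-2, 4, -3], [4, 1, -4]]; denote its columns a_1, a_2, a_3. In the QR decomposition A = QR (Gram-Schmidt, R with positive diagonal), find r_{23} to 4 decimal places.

a_1 = (0, 2, -2, 4); ‖a_1‖ = 4.8990, so q_1 = (0.0000, 0.4082, -0.4082, 0.8165).
q_1·a_2 = 0.0000·2 + 0.4082·(-4) + (-0.4082)·4 + 0.8165·1 = -2.4495.
u_2 = a_2 + 2.4495·q_1 = (2.0000, -3.0000, 3.0000, 3.0000).
‖u_2‖ = 5.5678, so q_2 = (0.3592, -0.5388, 0.5388, 0.5388).
r_{23} = q_2·a_3 = -2.3349.

r_{23} = -2.3349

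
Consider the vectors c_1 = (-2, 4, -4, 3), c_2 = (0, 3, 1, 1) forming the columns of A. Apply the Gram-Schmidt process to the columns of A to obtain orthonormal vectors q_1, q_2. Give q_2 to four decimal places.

c_1 = (-2, 4, -4, 3); ‖c_1‖ = 6.7082, so q_1 = (-0.2981, 0.5963, -0.5963, 0.4472).
q_1·c_2 = (-0.2981)·0 + 0.5963·3 + (-0.5963)·1 + 0.4472·1 = 1.6398.
u_2 = c_2 − 1.6398·q_1 = (0.4889, 2.0222, 1.9778, 0.2667).
‖u_2‖ = 2.8829, so q_2 = (0.1696, 0.7015, 0.6860, 0.0925).

q_2 = (0.1696, 0.7015, 0.6860, 0.0925)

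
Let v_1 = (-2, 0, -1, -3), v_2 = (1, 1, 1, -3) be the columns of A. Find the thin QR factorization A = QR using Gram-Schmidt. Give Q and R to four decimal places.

v_1 = (-2, 0, -1, -3); ‖v_1‖ = 3.7417, so e_1 = (-0.5345, 0.0000, -0.2673, -0.8018).
e_1·v_2 = (-0.5345)·1 + 0.0000·1 + (-0.2673)·1 + (-0.8018)·(-3) = 1.6036.
u_2 = v_2 − 1.6036·e_1 = (1.8571, 1.0000, 1.4286, -1.7143).
‖u_2‖ = 3.0706, so e_2 = (0.6048, 0.3257, 0.4652, -0.5583).

Q = [[-0.5345, 0.6048], [0.0000, 0.3257], [-0.2673, 0.4652], [-0.8018, -0.5583]], R = [[3.7417, 1.6036], [0.0000, 3.0706]]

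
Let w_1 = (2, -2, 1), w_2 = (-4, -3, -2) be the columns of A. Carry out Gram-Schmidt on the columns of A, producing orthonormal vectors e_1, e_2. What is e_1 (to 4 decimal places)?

w_1 = (2, -2, 1); ‖w_1‖ = 3.0000, so e_1 = (0.6667, -0.6667, 0.3333).

e_1 = (0.6667, -0.6667, 0.3333)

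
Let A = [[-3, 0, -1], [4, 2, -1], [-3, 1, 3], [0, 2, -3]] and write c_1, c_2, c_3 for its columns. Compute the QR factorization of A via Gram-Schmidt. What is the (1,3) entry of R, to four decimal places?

q_1 = c_1/‖c_1‖ = (-3, 4, -3, 0)/5.8310 = (-0.5145, 0.6860, -0.5145, 0.0000).
r_{13} = q_1·c_3 = -1.7150.

r_{13} = -1.7150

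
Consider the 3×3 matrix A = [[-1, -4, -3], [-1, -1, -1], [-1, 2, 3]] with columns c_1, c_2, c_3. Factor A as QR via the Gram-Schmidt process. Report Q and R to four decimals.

Q = [[-0.5774, -0.7071, 0.4082], [-0.5774, 0.0000, -0.8165], [-0.5774, 0.7071, 0.4082]], R = [[1.7321, 1.7321, 0.5774], [0.0000, 4.2426, 4.2426], [0.0000, 0.0000, 0.8165]]

c_1 = (-1, -1, -1); ‖c_1‖ = 1.7321, so q_1 = (-0.5774, -0.5774, -0.5774).
q_1·c_2 = (-0.5774)·(-4) + (-0.5774)·(-1) + (-0.5774)·2 = 1.7321.
u_2 = c_2 − 1.7321·q_1 = (-3.0000, 0.0000, 3.0000).
‖u_2‖ = 4.2426, so q_2 = (-0.7071, 0.0000, 0.7071).
q_1·c_3 = (-0.5774)·(-3) + (-0.5774)·(-1) + (-0.5774)·3 = 0.5774; q_2·c_3 = (-0.7071)·(-3) + 0.0000·(-1) + 0.7071·3 = 4.2426.
u_3 = c_3 − 0.5774·q_1 − 4.2426·q_2 = (0.3333, -0.6667, 0.3333).
‖u_3‖ = 0.8165, so q_3 = (0.4082, -0.8165, 0.4082).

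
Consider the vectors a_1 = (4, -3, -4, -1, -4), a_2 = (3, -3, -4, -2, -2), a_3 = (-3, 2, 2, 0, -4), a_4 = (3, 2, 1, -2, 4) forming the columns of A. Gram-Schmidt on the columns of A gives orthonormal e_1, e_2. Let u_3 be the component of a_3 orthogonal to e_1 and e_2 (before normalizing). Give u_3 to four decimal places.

a_1 = (4, -3, -4, -1, -4); ‖a_1‖ = 7.6158, so e_1 = (0.5252, -0.3939, -0.5252, -0.1313, -0.5252).
e_1·a_2 = 0.5252·3 + (-0.3939)·(-3) + (-0.5252)·(-4) + (-0.1313)·(-2) + (-0.5252)·(-2) = 6.1714.
u_2 = a_2 − 6.1714·e_1 = (-0.2414, -0.5690, -0.7586, -1.1897, 1.2414).
‖u_2‖ = 1.9783, so e_2 = (-0.1220, -0.2876, -0.3835, -0.6013, 0.6275).
e_1·a_3 = 0.5252·(-3) + (-0.3939)·2 + (-0.5252)·2 + (-0.1313)·0 + (-0.5252)·(-4) = -1.3131; e_2·a_3 = (-0.1220)·(-3) + (-0.2876)·2 + (-0.3835)·2 + (-0.6013)·0 + 0.6275·(-4) = -3.4860.
u_3 = a_3 + 1.3131·e_1 + 3.4860·e_2 = (-2.7357, 0.4802, -0.0264, -2.2687, -2.5022).

u_3 = (-2.7357, 0.4802, -0.0264, -2.2687, -2.5022)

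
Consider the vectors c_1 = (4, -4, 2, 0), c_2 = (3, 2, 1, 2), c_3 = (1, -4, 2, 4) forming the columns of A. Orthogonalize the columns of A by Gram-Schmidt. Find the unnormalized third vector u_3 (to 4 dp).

u_3 = (-1.8039, -1.4902, 0.6275, 3.8824)

c_1 = (4, -4, 2, 0); ‖c_1‖ = 6.0000, so q_1 = (0.6667, -0.6667, 0.3333, 0.0000).
q_1·c_2 = 0.6667·3 + (-0.6667)·2 + 0.3333·1 + 0.0000·2 = 1.0000.
u_2 = c_2 − 1.0000·q_1 = (2.3333, 2.6667, 0.6667, 2.0000).
‖u_2‖ = 4.1231, so q_2 = (0.5659, 0.6468, 0.1617, 0.4851).
q_1·c_3 = 0.6667·1 + (-0.6667)·(-4) + 0.3333·2 + 0.0000·4 = 4.0000; q_2·c_3 = 0.5659·1 + 0.6468·(-4) + 0.1617·2 + 0.4851·4 = 0.2425.
u_3 = c_3 − 4.0000·q_1 − 0.2425·q_2 = (-1.8039, -1.4902, 0.6275, 3.8824).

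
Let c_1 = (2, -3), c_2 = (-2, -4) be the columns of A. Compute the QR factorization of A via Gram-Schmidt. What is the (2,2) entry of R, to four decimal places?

r_{22} = 3.8829

c_1 = (2, -3); ‖c_1‖ = 3.6056, so q_1 = (0.5547, -0.8321).
q_1·c_2 = 0.5547·(-2) + (-0.8321)·(-4) = 2.2188.
u_2 = c_2 − 2.2188·q_1 = (-3.2308, -2.1538).
r_{22} = ‖u_2‖ = 3.8829.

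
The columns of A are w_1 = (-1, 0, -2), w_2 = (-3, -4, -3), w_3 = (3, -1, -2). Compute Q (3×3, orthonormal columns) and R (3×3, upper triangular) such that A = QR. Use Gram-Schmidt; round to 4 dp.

Q = [[-0.4472, -0.2844, 0.8480], [0.0000, -0.9481, -0.3180], [-0.8944, 0.1422, -0.4240]], R = [[2.2361, 4.0249, 0.4472], [0.0000, 4.2190, -0.1896], [0.0000, 0.0000, 3.7100]]

q_1 = w_1/‖w_1‖ = (-1, 0, -2)/2.2361 = (-0.4472, 0.0000, -0.8944).
r_{12} = q_1·w_2 = 4.0249.
u_2 = w_2 − 4.0249·q_1 = (-1.2000, -4.0000, 0.6000).
‖u_2‖ = 4.2190, so q_2 = (-0.2844, -0.9481, 0.1422).
r_{13} = q_1·w_3 = 0.4472; r_{23} = q_2·w_3 = -0.1896.
u_3 = w_3 − 0.4472·q_1 + 0.1896·q_2 = (3.1461, -1.1798, -1.5730).
‖u_3‖ = 3.7100, so q_3 = (0.8480, -0.3180, -0.4240).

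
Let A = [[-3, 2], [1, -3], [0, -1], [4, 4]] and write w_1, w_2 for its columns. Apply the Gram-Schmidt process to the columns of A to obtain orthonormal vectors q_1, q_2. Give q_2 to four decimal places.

q_2 = (0.5295, -0.6166, -0.1886, 0.5513)

w_1 = (-3, 1, 0, 4); ‖w_1‖ = 5.0990, so q_1 = (-0.5883, 0.1961, 0.0000, 0.7845).
q_1·w_2 = (-0.5883)·2 + 0.1961·(-3) + 0.0000·(-1) + 0.7845·4 = 1.3728.
u_2 = w_2 − 1.3728·q_1 = (2.8077, -3.2692, -1.0000, 2.9231).
‖u_2‖ = 5.3024, so q_2 = (0.5295, -0.6166, -0.1886, 0.5513).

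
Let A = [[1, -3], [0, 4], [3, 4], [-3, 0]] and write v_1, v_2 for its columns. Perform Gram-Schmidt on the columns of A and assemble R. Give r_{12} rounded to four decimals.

r_{12} = 2.0647

v_1 = (1, 0, 3, -3); ‖v_1‖ = 4.3589, so q_1 = (0.2294, 0.0000, 0.6882, -0.6882).
r_{12} = q_1·v_2 = 2.0647.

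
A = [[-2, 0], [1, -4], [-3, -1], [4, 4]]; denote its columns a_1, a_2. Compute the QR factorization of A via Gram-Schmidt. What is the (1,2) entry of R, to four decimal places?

r_{12} = 2.7386

a_1 = (-2, 1, -3, 4); ‖a_1‖ = 5.4772, so q_1 = (-0.3651, 0.1826, -0.5477, 0.7303).
r_{12} = q_1·a_2 = 2.7386.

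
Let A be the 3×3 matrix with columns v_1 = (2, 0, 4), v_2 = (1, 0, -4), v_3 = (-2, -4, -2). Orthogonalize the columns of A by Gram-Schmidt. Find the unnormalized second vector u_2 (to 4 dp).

u_2 = (2.4000, 0.0000, -1.2000)

e_1 = v_1/‖v_1‖ = (2, 0, 4)/4.4721 = (0.4472, 0.0000, 0.8944).
r_{12} = e_1·v_2 = -3.1305.
u_2 = v_2 + 3.1305·e_1 = (2.4000, 0.0000, -1.2000).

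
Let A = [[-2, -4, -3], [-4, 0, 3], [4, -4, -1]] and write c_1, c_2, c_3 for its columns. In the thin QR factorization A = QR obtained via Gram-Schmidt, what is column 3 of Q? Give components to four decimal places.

c_1 = (-2, -4, 4); ‖c_1‖ = 6.0000, so q_1 = (-0.3333, -0.6667, 0.6667).
q_1·c_2 = (-0.3333)·(-4) + (-0.6667)·0 + 0.6667·(-4) = -1.3333.
u_2 = c_2 + 1.3333·q_1 = (-4.4444, -0.8889, -3.1111).
‖u_2‖ = 5.4975, so q_2 = (-0.8085, -0.1617, -0.5659).
q_1·c_3 = (-0.3333)·(-3) + (-0.6667)·3 + 0.6667·(-1) = -1.6667; q_2·c_3 = (-0.8085)·(-3) + (-0.1617)·3 + (-0.5659)·(-1) = 2.5062.
u_3 = c_3 + 1.6667·q_1 − 2.5062·q_2 = (-1.5294, 2.2941, 1.5294).
‖u_3‖ = 3.1530, so q_3 = (-0.4851, 0.7276, 0.4851).

q_3 = (-0.4851, 0.7276, 0.4851)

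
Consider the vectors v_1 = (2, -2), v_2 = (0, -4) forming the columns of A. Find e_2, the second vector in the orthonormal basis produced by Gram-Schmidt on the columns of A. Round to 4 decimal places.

e_2 = (-0.7071, -0.7071)

v_1 = (2, -2); ‖v_1‖ = 2.8284, so e_1 = (0.7071, -0.7071).
e_1·v_2 = 0.7071·0 + (-0.7071)·(-4) = 2.8284.
u_2 = v_2 − 2.8284·e_1 = (-2.0000, -2.0000).
‖u_2‖ = 2.8284, so e_2 = (-0.7071, -0.7071).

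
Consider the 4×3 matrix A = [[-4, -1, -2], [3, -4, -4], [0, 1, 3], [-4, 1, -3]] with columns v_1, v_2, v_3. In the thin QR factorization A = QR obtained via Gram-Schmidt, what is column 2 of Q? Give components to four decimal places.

v_1 = (-4, 3, 0, -4); ‖v_1‖ = 6.4031, so q_1 = (-0.6247, 0.4685, 0.0000, -0.6247).
q_1·v_2 = (-0.6247)·(-1) + 0.4685·(-4) + 0.0000·1 + (-0.6247)·1 = -1.8741.
u_2 = v_2 + 1.8741·q_1 = (-2.1707, -3.1220, 1.0000, -0.1707).
‖u_2‖ = 3.9355, so q_2 = (-0.5516, -0.7933, 0.2541, -0.0434).

q_2 = (-0.5516, -0.7933, 0.2541, -0.0434)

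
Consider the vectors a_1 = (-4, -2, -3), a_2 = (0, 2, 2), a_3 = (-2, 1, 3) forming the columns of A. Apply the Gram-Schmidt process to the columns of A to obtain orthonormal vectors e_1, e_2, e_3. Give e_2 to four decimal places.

e_2 = (-0.6465, 0.6142, 0.4526)

e_1 = a_1/‖a_1‖ = (-4, -2, -3)/5.3852 = (-0.7428, -0.3714, -0.5571).
r_{12} = e_1·a_2 = -1.8570.
u_2 = a_2 + 1.8570·e_1 = (-1.3793, 1.3103, 0.9655).
‖u_2‖ = 2.1335, so e_2 = (-0.6465, 0.6142, 0.4526).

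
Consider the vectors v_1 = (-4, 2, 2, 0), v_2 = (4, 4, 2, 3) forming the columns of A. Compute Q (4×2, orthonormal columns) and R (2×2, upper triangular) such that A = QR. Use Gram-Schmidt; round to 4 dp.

q_1 = v_1/‖v_1‖ = (-4, 2, 2, 0)/4.8990 = (-0.8165, 0.4082, 0.4082, 0.0000).
r_{12} = q_1·v_2 = -0.8165.
u_2 = v_2 + 0.8165·q_1 = (3.3333, 4.3333, 2.3333, 3.0000).
‖u_2‖ = 6.6583, so q_2 = (0.5006, 0.6508, 0.3504, 0.4506).

Q = [[-0.8165, 0.5006], [0.4082, 0.6508], [0.4082, 0.3504], [0.0000, 0.4506]], R = [[4.8990, -0.8165], [0.0000, 6.6583]]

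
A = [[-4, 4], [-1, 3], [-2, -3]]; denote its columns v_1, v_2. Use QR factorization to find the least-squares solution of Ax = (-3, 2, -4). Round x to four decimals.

x = (1.2661, 0.6606)

v_1 = (-4, -1, -2); ‖v_1‖ = 4.5826, so q_1 = (-0.8729, -0.2182, -0.4364).
q_1·v_2 = (-0.8729)·4 + (-0.2182)·3 + (-0.4364)·(-3) = -2.8368.
u_2 = v_2 + 2.8368·q_1 = (1.5238, 2.3810, -4.2381).
‖u_2‖ = 5.0943, so q_2 = (0.2991, 0.4674, -0.8319).
Qᵀb = (3.9279, 3.3651).
Back-substitute: x_2 = 3.3651/5.0943 = 0.6606.
x_1 = (3.9279 + 2.8368·0.6606)/4.5826 = 1.2661.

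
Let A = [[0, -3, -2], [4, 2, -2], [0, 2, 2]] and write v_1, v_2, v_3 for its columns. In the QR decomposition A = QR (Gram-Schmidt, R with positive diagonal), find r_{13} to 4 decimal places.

r_{13} = -2.0000

e_1 = v_1/‖v_1‖ = (0, 4, 0)/4.0000 = (0.0000, 1.0000, 0.0000).
r_{13} = e_1·v_3 = -2.0000.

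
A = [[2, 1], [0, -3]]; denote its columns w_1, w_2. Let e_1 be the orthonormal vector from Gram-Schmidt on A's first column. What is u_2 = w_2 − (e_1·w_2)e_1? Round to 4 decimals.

e_1 = w_1/‖w_1‖ = (2, 0)/2.0000 = (1.0000, 0.0000).
r_{12} = e_1·w_2 = 1.0000.
u_2 = w_2 − 1.0000·e_1 = (0.0000, -3.0000).

u_2 = (0.0000, -3.0000)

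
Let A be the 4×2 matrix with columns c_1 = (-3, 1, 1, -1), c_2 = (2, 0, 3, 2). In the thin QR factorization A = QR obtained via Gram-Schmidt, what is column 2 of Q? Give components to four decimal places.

e_2 = (0.1942, 0.1079, 0.8846, 0.4100)

e_1 = c_1/‖c_1‖ = (-3, 1, 1, -1)/3.4641 = (-0.8660, 0.2887, 0.2887, -0.2887).
r_{12} = e_1·c_2 = -1.4434.
u_2 = c_2 + 1.4434·e_1 = (0.7500, 0.4167, 3.4167, 1.5833).
‖u_2‖ = 3.8622, so e_2 = (0.1942, 0.1079, 0.8846, 0.4100).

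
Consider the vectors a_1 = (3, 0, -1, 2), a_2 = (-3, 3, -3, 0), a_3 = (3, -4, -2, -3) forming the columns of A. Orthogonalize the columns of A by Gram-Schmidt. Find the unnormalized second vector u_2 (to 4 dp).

a_1 = (3, 0, -1, 2); ‖a_1‖ = 3.7417, so q_1 = (0.8018, 0.0000, -0.2673, 0.5345).
q_1·a_2 = 0.8018·(-3) + 0.0000·3 + (-0.2673)·(-3) + 0.5345·0 = -1.6036.
u_2 = a_2 + 1.6036·q_1 = (-1.7143, 3.0000, -3.4286, 0.8571).

u_2 = (-1.7143, 3.0000, -3.4286, 0.8571)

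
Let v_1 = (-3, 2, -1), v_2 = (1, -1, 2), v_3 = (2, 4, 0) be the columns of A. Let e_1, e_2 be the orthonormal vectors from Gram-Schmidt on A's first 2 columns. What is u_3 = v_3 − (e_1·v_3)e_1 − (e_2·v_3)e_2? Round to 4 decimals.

v_1 = (-3, 2, -1); ‖v_1‖ = 3.7417, so e_1 = (-0.8018, 0.5345, -0.2673).
e_1·v_2 = (-0.8018)·1 + 0.5345·(-1) + (-0.2673)·2 = -1.8708.
u_2 = v_2 + 1.8708·e_1 = (-0.5000, 0.0000, 1.5000).
‖u_2‖ = 1.5811, so e_2 = (-0.3162, 0.0000, 0.9487).
e_1·v_3 = (-0.8018)·2 + 0.5345·4 + (-0.2673)·0 = 0.5345; e_2·v_3 = (-0.3162)·2 + 0.0000·4 + 0.9487·0 = -0.6325.
u_3 = v_3 − 0.5345·e_1 + 0.6325·e_2 = (2.2286, 3.7143, 0.7429).

u_3 = (2.2286, 3.7143, 0.7429)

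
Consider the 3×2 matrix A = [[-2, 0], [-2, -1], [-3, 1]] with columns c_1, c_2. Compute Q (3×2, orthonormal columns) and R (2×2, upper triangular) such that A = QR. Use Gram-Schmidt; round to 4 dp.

Q = [[-0.4851, -0.0844], [-0.4851, -0.8022], [-0.7276, 0.5911]], R = [[4.1231, -0.2425], [0.0000, 1.3933]]

c_1 = (-2, -2, -3); ‖c_1‖ = 4.1231, so q_1 = (-0.4851, -0.4851, -0.7276).
q_1·c_2 = (-0.4851)·0 + (-0.4851)·(-1) + (-0.7276)·1 = -0.2425.
u_2 = c_2 + 0.2425·q_1 = (-0.1176, -1.1176, 0.8235).
‖u_2‖ = 1.3933, so q_2 = (-0.0844, -0.8022, 0.5911).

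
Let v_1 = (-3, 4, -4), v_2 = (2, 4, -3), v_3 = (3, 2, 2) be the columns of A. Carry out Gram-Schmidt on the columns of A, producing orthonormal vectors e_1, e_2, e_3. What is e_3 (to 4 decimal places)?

e_3 = (-0.1506, 0.6403, 0.7532)

v_1 = (-3, 4, -4); ‖v_1‖ = 6.4031, so e_1 = (-0.4685, 0.6247, -0.6247).
e_1·v_2 = (-0.4685)·2 + 0.6247·4 + (-0.6247)·(-3) = 3.4358.
u_2 = v_2 − 3.4358·e_1 = (3.6098, 1.8537, -0.8537).
‖u_2‖ = 4.1467, so e_2 = (0.8705, 0.4470, -0.2059).
e_1·v_3 = (-0.4685)·3 + 0.6247·2 + (-0.6247)·2 = -1.4056; e_2·v_3 = 0.8705·3 + 0.4470·2 + (-0.2059)·2 = 3.0939.
u_3 = v_3 + 1.4056·e_1 − 3.0939·e_2 = (-0.3518, 1.4950, 1.7589).
‖u_3‖ = 2.3351, so e_3 = (-0.1506, 0.6403, 0.7532).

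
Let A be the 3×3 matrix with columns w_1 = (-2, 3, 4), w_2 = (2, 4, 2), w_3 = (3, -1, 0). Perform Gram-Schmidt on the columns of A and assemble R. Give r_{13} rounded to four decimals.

w_1 = (-2, 3, 4); ‖w_1‖ = 5.3852, so e_1 = (-0.3714, 0.5571, 0.7428).
r_{13} = e_1·w_3 = -1.6713.

r_{13} = -1.6713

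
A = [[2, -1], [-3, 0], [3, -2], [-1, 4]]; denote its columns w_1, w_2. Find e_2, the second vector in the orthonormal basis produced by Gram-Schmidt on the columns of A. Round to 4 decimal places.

e_2 = (0.0113, -0.4077, -0.1132, 0.9060)

w_1 = (2, -3, 3, -1); ‖w_1‖ = 4.7958, so e_1 = (0.4170, -0.6255, 0.6255, -0.2085).
e_1·w_2 = 0.4170·(-1) + (-0.6255)·0 + 0.6255·(-2) + (-0.2085)·4 = -2.5022.
u_2 = w_2 + 2.5022·e_1 = (0.0435, -1.5652, -0.4348, 3.4783).
‖u_2‖ = 3.8392, so e_2 = (0.0113, -0.4077, -0.1132, 0.9060).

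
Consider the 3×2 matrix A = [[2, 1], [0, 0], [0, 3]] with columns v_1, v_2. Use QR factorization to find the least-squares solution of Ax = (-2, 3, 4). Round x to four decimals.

e_1 = v_1/‖v_1‖ = (2, 0, 0)/2.0000 = (1.0000, 0.0000, 0.0000).
r_{12} = e_1·v_2 = 1.0000.
u_2 = v_2 − 1.0000·e_1 = (0.0000, 0.0000, 3.0000).
‖u_2‖ = 3.0000, so e_2 = (0.0000, 0.0000, 1.0000).
Qᵀb = (-2.0000, 4.0000).
Back-substitute: x_2 = 4.0000/3.0000 = 1.3333.
x_1 = (-2.0000 − 1.0000·1.3333)/2.0000 = -1.6667.

x = (-1.6667, 1.3333)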